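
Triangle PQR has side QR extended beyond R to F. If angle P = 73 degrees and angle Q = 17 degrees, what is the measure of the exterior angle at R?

Exterior angle = 73 + 17 = 90 degrees (exterior angle theorem).

90 degrees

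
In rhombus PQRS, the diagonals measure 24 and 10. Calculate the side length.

The diagonals of a rhombus bisect each other at right angles.
Half-diagonals: 24/2 = 12 and 10/2 = 5
side = sqrt(12^2 + 5^2)
side = sqrt(144 + 25)
side = sqrt(169) = 13

13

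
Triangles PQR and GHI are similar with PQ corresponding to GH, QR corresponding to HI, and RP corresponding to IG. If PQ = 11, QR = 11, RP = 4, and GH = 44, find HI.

k = 44/11 = 4. HI = 4 * 11 = 44.

44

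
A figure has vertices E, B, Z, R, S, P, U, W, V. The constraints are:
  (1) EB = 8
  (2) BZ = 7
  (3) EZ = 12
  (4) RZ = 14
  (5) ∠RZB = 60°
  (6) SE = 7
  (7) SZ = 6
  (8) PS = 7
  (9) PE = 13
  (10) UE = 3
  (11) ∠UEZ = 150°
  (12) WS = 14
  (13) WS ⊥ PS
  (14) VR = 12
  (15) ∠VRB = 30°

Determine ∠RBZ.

Step 1: By the law of cosines on triangle BZR: BR² = 7² + 14² − 2·7·14·cos(60°) = 147, so BR = 7·√3.
Step 2: By the inverse law of cosines on triangle RBZ: cos(∠RBZ) = ((7·√3)² + 7² − 14²) / (2·7·√3·7) = 0/169.74 = 0, so ∠RBZ = 90°.

Therefore, the measure of angle ∠RBZ = 90°.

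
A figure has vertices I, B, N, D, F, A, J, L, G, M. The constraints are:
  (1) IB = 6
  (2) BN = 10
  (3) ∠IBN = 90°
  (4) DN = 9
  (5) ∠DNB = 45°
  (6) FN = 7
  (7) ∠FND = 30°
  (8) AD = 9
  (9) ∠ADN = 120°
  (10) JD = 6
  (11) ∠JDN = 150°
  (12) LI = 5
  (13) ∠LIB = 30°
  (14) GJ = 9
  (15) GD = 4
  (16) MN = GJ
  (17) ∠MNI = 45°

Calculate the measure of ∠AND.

Step 1: By the law of cosines on triangle NDA: NA² = 9² + 9² − 2·9·9·cos(120°) = 243, so NA = 9·√3.
Step 2: By the inverse law of cosines on triangle AND: cos(∠AND) = ((9·√3)² + 9² − 9²) / (2·9·√3·9) = 243/280.59 = 0.866, so ∠AND = 30°.

Therefore, the measure of angle ∠AND = 30°.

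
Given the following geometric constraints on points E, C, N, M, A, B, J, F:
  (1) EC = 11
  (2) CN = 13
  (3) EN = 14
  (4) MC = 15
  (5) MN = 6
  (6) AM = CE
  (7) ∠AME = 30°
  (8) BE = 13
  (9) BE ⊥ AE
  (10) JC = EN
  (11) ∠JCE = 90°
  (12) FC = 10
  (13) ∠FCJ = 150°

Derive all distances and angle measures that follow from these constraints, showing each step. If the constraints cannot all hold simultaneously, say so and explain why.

The constraints are consistent.

From the given relations:
  AM = CE = 11
  JC = EN = 14

Step 1: From EC = 11, CJ = 14, and ∠ECJ = 90°, by the law of cosines:
  EJ² = EC² + CJ² - 2·EC·CJ·cos(90°) = 121 + 196 - 0 = 317
  EJ ≈ 17.8

Step 2: From JC = 14, CF = 10, and ∠JCF = 150°, by the law of cosines:
  JF² = JC² + CF² - 2·JC·CF·cos(150°) = 196 + 100 + 242.5 = 538.5
  JF ≈ 23.21

Step 3: From EC = 11, EN = 14, CN = 13, by the inverse law of cosines:
  cos(∠CEN) = (EC² + EN² - CN²) / (2·EC·EN)
  ∠CEN = 61.28°

Step 4: From CE = 11, CN = 13, EN = 14, by the inverse law of cosines:
  cos(∠ECN) = (CE² + CN² - EN²) / (2·CE·CN)
  ∠ECN = 70.81°

Step 5: From CM = 15, CN = 13, MN = 6, by the inverse law of cosines:
  cos(∠MCN) = (CM² + CN² - MN²) / (2·CM·CN)
  ∠MCN = 23.37°

Step 6: From NC = 13, NE = 14, CE = 11, by the inverse law of cosines:
  cos(∠CNE) = (NC² + NE² - CE²) / (2·NC·NE)
  ∠CNE = 47.91°

Step 7: From NC = 13, NM = 6, CM = 15, by the inverse law of cosines:
  cos(∠CNM) = (NC² + NM² - CM²) / (2·NC·NM)
  ∠CNM = 97.37°

Step 8: From MC = 15, MN = 6, CN = 13, by the inverse law of cosines:
  cos(∠CMN) = (MC² + MN² - CN²) / (2·MC·MN)
  ∠CMN = 59.26°

Step 9: From EC = 11, EJ = 17.8, CJ = 14, by the inverse law of cosines:
  cos(∠CEJ) = (EC² + EJ² - CJ²) / (2·EC·EJ)
  ∠CEJ = 51.84°

Step 10: From JC = 14, JE = 17.8, CE = 11, by the inverse law of cosines:
  cos(∠CJE) = (JC² + JE² - CE²) / (2·JC·JE)
  ∠CJE = 38.16°

Step 11: From JC = 14, JF = 23.21, CF = 10, by the inverse law of cosines:
  cos(∠CJF) = (JC² + JF² - CF²) / (2·JC·JF)
  ∠CJF = 12.44°

Step 12: From FC = 10, FJ = 23.21, CJ = 14, by the inverse law of cosines:
  cos(∠CFJ) = (FC² + FJ² - CJ²) / (2·FC·FJ)
  ∠CFJ = 17.56°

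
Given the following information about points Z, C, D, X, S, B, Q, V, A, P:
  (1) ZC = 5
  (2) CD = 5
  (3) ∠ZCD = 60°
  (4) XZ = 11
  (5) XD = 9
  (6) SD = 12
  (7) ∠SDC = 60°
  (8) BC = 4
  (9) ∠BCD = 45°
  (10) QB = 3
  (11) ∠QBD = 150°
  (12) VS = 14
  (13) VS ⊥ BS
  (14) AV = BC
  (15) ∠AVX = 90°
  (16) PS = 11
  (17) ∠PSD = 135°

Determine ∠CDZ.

Step 1: By the law of cosines on triangle DCZ: DZ² = 5² + 5² − 2·5·5·cos(60°) = 25, so DZ = 5.
Step 2: By the inverse law of cosines on triangle CDZ: cos(∠CDZ) = (5² + 5² − 5²) / (2·5·5) = 25/50 = 0.5, so ∠CDZ = 60°.

Therefore, the measure of angle ∠CDZ = 60°.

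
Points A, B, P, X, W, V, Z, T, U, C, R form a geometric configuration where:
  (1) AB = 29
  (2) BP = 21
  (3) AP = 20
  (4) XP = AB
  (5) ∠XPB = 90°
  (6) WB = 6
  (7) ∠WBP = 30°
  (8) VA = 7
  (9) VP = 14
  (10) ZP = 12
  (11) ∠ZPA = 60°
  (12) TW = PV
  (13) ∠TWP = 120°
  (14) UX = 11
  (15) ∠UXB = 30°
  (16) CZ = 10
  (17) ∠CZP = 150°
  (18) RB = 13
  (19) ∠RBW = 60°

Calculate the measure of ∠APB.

Step 1: By the inverse law of cosines on triangle APB: cos(∠APB) = (20² + 21² − 29²) / (2·20·21) = 0/840 = 0, so ∠APB = 90°.

Therefore, the measure of angle ∠APB = 90°.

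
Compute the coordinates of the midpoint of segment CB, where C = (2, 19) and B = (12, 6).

M = ((x₁ + x₂)/2, (y₁ + y₂)/2)
= ((2 + 12)/2, (19 + 6)/2)
= (14/2, 25/2) = (7, 25/2)

(7, 25/2)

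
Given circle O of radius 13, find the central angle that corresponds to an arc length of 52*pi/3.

The full circumference is 2πr = 26*pi.
The arc is 52*pi/3 / 26*pi = 2/3 of the full circle.
So the central angle = 2/3 × 360° = 240°.

240°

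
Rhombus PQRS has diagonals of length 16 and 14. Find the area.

Area of a rhombus = (d1 * d2) / 2
Area = (16 * 14) / 2
Area = 224 / 2
Area = 112

112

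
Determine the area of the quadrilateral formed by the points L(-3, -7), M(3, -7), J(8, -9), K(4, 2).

Using the Shoelace formula for a quadrilateral (vertices in order):
Area = (1/2)|sum of (x_i * y_(i+1) - x_(i+1) * y_i)|
Terms: (-3*-7 - 3*-7) = 42, (3*-9 - 8*-7) = 29, (8*2 - 4*-9) = 52, (4*-7 - -3*2) = -22
Sum = 101
Area = (1/2)(101) = 101/2

101/2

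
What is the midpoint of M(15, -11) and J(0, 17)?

M = ((x₁ + x₂)/2, (y₁ + y₂)/2)
= ((15 + 0)/2, (-11 + 17)/2)
= (15/2, 6/2) = (15/2, 3)

(15/2, 3)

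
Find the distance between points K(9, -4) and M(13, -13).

The horizontal distance is |13 - 9| = 4 and the vertical distance is |-13 - -4| = 9.
By the Pythagorean theorem, d = sqrt(4^2 + 9^2) = sqrt(97).

sqrt(97)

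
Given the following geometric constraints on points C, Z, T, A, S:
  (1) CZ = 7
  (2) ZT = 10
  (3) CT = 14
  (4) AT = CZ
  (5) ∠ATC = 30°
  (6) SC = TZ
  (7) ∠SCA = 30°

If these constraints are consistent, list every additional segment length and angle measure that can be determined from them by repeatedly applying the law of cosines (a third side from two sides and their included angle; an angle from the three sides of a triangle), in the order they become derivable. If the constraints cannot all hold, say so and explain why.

The constraints are consistent. Derivable facts, in order:
After 1 step:
- CA ≈ 8.68
- ∠CTZ = 28.1°
- ∠CZT = 109.62°
- ∠TCZ = 42.29°
After 2 steps:
- AS ≈ 5
- ∠ACT = 23.79°
- ∠CAT = 126.21°
After 3 steps:
- ∠ASC = 60.17°
- ∠CAS = 89.83°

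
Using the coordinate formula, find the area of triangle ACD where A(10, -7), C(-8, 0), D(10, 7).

Shoelace: Area = (1/2)|10(0-7) + -8(7--7) + 10(-7-0)| = (1/2)(252) = 126

126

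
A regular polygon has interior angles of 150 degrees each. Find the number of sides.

The exterior angle is the supplement of the interior angle: 180 - 150 = 30 degrees.
Since the exterior angles of any convex polygon sum to 360 degrees, the number of sides is 360 / 30 = 12.

12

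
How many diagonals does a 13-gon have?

Total line segments between 13 vertices = C(13,2) = 78.
Subtract the 13 sides: 78 - 13 = 65 diagonals.

65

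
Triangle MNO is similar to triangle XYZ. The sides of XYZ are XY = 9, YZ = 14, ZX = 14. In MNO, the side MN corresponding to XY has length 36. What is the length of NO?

k = 36/9 = 4. NO = 4 * 14 = 56.

56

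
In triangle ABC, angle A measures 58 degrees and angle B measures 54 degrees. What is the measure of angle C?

The interior angles sum to 180°: angle C = 180 - 58 - 54 = 68°.
The triangle is acute (angles 58°, 54°, 68°).

68 degrees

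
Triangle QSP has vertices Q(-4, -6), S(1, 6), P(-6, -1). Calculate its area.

Shoelace: Area = (1/2)|-4(6--1) + 1(-1--6) + -6(-6-6)| = (1/2)(49) = 49/2

49/2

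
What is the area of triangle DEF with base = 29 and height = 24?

Area = (1/2)(29)(24) = 348

348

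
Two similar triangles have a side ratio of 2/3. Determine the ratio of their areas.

The ratio of areas of similar triangles equals the square of the side ratio.
Side ratio = 2:3
Area ratio = (2/3)^2 = 4/9 = 4:9

4:9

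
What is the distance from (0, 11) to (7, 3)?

The horizontal distance is |7 - 0| = 7 and the vertical distance is |3 - 11| = 8.
By the Pythagorean theorem, d = sqrt(7^2 + 8^2) = sqrt(113).

sqrt(113)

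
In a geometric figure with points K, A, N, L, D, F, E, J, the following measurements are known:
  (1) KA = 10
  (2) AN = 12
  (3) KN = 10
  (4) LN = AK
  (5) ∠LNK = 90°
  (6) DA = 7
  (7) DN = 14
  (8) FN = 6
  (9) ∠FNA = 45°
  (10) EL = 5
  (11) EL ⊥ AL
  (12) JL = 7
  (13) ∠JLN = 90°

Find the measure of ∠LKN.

From the given relations: LN = AK = 10.
Step 1: By the law of cosines on triangle KNL: KL² = 10² + 10² − 2·10·10·cos(90°) = 200, so KL = 10·√2.
Step 2: By the inverse law of cosines on triangle LKN: cos(∠LKN) = ((10·√2)² + 10² − 10²) / (2·10·√2·10) = 200/282.84 = 0.7071, so ∠LKN = 45°.

Therefore, the measure of angle ∠LKN = 45°.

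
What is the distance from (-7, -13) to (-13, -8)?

The horizontal distance is |-13 - -7| = 6 and the vertical distance is |-8 - -13| = 5.
By the Pythagorean theorem, d = sqrt(6^2 + 5^2) = sqrt(61).

sqrt(61)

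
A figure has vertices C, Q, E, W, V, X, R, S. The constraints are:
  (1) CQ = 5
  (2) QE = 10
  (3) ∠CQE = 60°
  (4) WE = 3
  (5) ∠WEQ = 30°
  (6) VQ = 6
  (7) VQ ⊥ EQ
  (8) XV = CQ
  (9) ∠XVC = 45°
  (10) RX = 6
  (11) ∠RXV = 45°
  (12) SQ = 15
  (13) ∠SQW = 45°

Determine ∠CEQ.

Step 1: By the law of cosines on triangle EQC: EC² = 10² + 5² − 2·10·5·cos(60°) = 75, so EC = 5·√3.
Step 2: By the inverse law of cosines on triangle CEQ: cos(∠CEQ) = ((5·√3)² + 10² − 5²) / (2·5·√3·10) = 150/173.21 = 0.866, so ∠CEQ = 30°.

Therefore, the measure of angle ∠CEQ = 30°.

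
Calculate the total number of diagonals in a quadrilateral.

Each of the 4 vertices connects to 1 non-adjacent vertices via diagonals.
Total connections = 4 × 1 = 4, but each diagonal is counted twice.
Number of diagonals = 4 / 2 = 2.

2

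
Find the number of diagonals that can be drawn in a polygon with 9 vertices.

The number of diagonals in an n-gon is n(n - 3)/2.
For n = 9: 9(9 - 3)/2 = 9 × 6 / 2 = 27.

27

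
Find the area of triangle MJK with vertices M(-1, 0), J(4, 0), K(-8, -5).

The Shoelace formula computes the area from vertex coordinates by summing cross products.
For vertices (-1,0), (4,0), (-8,-5):
Signed sum = -1*0 - 4*0 + 4*-5 - -8*0 + -8*0 - -1*-5
= 0 + -20 + -5 = -25
Area = (1/2)|-25| = 25/2.

25/2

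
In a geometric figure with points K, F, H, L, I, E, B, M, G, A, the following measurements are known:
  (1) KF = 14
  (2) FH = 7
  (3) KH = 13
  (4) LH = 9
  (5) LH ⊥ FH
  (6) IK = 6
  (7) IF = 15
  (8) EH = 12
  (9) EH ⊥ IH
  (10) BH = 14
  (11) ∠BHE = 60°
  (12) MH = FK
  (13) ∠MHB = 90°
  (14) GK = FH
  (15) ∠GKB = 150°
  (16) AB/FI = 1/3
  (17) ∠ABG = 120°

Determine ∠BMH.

From the given relations: MH = FK = 14.
Step 1: By the law of cosines on triangle MHB: MB² = 14² + 14² − 2·14·14·cos(90°) = 392, so MB = 14·√2.
Step 2: By the inverse law of cosines on triangle BMH: cos(∠BMH) = ((14·√2)² + 14² − 14²) / (2·14·√2·14) = 392/554.37 = 0.7071, so ∠BMH = 45°.

Therefore, the measure of angle ∠BMH = 45°.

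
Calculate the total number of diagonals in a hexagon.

Each of the 6 vertices connects to 3 non-adjacent vertices via diagonals.
Total connections = 6 × 3 = 18, but each diagonal is counted twice.
Number of diagonals = 18 / 2 = 9.

9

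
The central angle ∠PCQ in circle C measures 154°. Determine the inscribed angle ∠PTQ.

Inscribed angle = 154° / 2 = 77° (inscribed angle theorem).

77°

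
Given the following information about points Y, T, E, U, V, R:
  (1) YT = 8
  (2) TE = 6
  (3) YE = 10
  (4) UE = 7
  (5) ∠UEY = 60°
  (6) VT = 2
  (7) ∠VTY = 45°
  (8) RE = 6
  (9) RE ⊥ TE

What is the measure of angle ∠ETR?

Step 1: By the law of cosines on triangle TER: TR² = 6² + 6² − 2·6·6·cos(90°) = 72, so TR = 6·√2.
Step 2: By the inverse law of cosines on triangle ETR: cos(∠ETR) = (6² + (6·√2)² − 6²) / (2·6·6·√2) = 72/101.82 = 0.7071, so ∠ETR = 45°.

Therefore, the measure of angle ∠ETR = 45°.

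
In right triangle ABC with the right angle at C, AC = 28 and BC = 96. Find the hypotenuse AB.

AB = sqrt(28^2 + 96^2) = sqrt(10000) = 100

100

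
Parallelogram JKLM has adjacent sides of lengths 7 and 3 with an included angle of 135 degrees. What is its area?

The area of a parallelogram equals the product of two adjacent sides times the sine of the included angle.
This is because the height equals 3 * sin(135°) = 3*sqrt(2)/2.
Area = 7 * 3*sqrt(2)/2 = 21*sqrt(2)/2

21*sqrt(2)/2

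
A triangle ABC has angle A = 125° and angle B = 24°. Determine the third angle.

angle C = 180 - 125 - 24 = 31 degrees.

31 degrees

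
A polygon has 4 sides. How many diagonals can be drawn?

The number of diagonals in an n-gon is n(n - 3)/2.
For n = 4: 4(4 - 3)/2 = 4 × 1 / 2 = 2.

2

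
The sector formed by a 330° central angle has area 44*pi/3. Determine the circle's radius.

r² = 360 × 44*pi/3 / (π × 330) = 16, so r = 4.

4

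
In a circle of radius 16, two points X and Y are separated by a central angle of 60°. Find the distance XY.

Chord = 2(16) sin(30°) = 16

16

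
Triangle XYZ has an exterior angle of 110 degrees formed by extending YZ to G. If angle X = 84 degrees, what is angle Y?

The exterior angle theorem states that an exterior angle equals the sum of the two non-adjacent interior angles.
So 110 = 84 + angle Y, which gives angle Y = 110 - 84 = 26 degrees.

26 degrees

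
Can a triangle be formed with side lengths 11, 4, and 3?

Check the triangle inequality: 4 + 3 = 7 ≤ 11.
Since the sum of two sides does not exceed the third, no triangle can be formed.

No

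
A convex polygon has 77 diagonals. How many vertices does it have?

Using d = n(n - 3)/2, we solve 77 = n(n - 3)/2.
So n(n - 3) = 154.
Testing n = 14: 14 * 11 = 154 = 154. Correct.
The polygon has 14 sides.

14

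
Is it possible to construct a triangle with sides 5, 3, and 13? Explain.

Check the triangle inequality: 5 + 3 = 8 ≤ 13.
Since the sum of two sides does not exceed the third, no triangle can be formed.

No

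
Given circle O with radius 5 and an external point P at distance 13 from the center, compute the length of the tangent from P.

The tangent, radius, and line from the external point to the center form a right triangle.
The right angle is where the tangent meets the radius.
By the Pythagorean theorem: tangent² + 5² = 13²
tangent² = 169 - 25 = 144
tangent = 12

12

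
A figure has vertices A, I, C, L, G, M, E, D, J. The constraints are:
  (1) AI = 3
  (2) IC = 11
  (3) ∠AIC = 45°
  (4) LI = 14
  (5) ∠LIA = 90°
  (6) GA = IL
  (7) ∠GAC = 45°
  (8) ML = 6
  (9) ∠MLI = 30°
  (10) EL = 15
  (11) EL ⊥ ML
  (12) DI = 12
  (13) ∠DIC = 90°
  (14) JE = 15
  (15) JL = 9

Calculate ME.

Step 1: By the law of cosines on triangle MLE: ME² = 6² + 15² − 2·6·15·cos(90°) = 261, so ME = 3·√29.

Therefore, the length of ME = 3·√29.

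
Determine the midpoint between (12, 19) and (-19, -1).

M = ((x₁ + x₂)/2, (y₁ + y₂)/2)
= ((12 + -19)/2, (19 + -1)/2)
= (-7/2, 18/2) = (-7/2, 9)

(-7/2, 9)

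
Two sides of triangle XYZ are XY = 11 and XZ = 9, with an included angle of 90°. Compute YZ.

The included angle is 90°, so the triangle is right-angled at X. The opposite side YZ is the hypotenuse.
By the Pythagorean theorem: YZ = sqrt(11^2 + 9^2) = sqrt(202) = sqrt(202).

sqrt(202)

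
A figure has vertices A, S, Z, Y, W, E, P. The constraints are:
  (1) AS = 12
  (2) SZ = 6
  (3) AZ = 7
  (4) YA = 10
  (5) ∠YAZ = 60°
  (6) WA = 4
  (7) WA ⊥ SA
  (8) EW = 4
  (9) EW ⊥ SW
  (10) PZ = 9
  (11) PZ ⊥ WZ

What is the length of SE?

Step 1: By the law of cosines on triangle SAW: SW² = 12² + 4² − 2·12·4·cos(90°) = 160, so SW = 4·√10.
Step 2: By the law of cosines on triangle SWE: SE² = (4·√10)² + 4² − 2·4·√10·4·cos(90°) = 176, so SE = 4·√11.

Therefore, the length of SE = 4·√11.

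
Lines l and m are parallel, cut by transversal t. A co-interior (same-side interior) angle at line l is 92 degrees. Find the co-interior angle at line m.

Co-interior (same-side interior) angles are between the parallel lines on the same side of the transversal.
Unlike corresponding or alternate interior angles, they are supplementary rather than equal.
So the angle = 180 - 92 = 88 degrees.

88 degrees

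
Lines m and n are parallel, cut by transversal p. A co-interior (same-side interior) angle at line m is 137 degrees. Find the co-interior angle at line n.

Co-interior angles sum to 180: 180 - 137 = 43 degrees.

43 degrees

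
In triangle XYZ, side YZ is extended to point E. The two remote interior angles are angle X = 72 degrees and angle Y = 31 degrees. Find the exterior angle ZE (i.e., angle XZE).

By the exterior angle theorem, an exterior angle of a triangle equals the sum of the two remote interior angles.
Exterior angle = angle X + angle Y
Exterior angle = 72 + 31 = 103 degrees

103 degrees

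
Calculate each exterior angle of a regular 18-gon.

Each exterior angle of a regular n-gon is 360 / n.
For n = 18: 360 / 18 = 20 degrees.

20 degrees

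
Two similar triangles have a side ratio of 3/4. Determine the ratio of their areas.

The ratio of areas of similar triangles equals the square of the side ratio.
Side ratio = 3:4
Area ratio = (3/4)^2 = 9/16 = 9:16

9:16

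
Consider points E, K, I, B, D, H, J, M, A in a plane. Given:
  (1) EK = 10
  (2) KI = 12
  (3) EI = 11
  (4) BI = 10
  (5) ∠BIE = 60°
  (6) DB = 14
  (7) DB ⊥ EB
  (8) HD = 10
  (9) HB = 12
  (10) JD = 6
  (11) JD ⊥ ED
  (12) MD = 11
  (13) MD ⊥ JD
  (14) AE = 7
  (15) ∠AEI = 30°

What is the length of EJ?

Step 1: By the law of cosines on triangle BIE: BE² = 10² + 11² − 2·10·11·cos(60°) = 111, so BE = √111.
Step 2: By the law of cosines on triangle EBD: ED² = √111² + 14² − 2·√111·14·cos(90°) = 307, so ED ≈ 17.52.
Step 3: By the law of cosines on triangle EDJ: EJ² = 17.52² + 6² − 2·17.52·6·cos(90°) = 343, so EJ = 7·√7.

Therefore, the length of EJ = 7·√7.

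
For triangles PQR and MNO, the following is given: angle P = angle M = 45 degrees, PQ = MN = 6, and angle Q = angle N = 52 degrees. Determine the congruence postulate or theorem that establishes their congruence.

Consider the given information: angle P = angle M = 45 degrees, PQ = MN = 6, and angle Q = angle N = 52 degrees
This is not SSS or HL: SSS requires all three pairs of sides, but we don't have that. HL only applies to right triangles with matching hypotenuse and leg.
The correct criterion is ASA. Two pairs of corresponding angles and the included side are equal (Angle-Side-Angle).

ASA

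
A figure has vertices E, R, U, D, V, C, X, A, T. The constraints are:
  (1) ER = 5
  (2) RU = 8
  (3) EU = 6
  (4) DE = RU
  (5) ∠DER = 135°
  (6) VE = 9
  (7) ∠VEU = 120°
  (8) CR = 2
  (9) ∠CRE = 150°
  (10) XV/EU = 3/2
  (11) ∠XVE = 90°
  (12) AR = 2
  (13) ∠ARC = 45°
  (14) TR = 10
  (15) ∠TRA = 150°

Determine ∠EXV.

From the given relations: XV = 3/2·EU = 3/2·6 = 9.
Step 1: By the law of cosines on triangle XVE: XE² = 9² + 9² − 2·9·9·cos(90°) = 162, so XE = 9·√2.
Step 2: By the inverse law of cosines on triangle EXV: cos(∠EXV) = ((9·√2)² + 9² − 9²) / (2·9·√2·9) = 162/229.1 = 0.7071, so ∠EXV = 45°.

Therefore, the measure of angle ∠EXV = 45°.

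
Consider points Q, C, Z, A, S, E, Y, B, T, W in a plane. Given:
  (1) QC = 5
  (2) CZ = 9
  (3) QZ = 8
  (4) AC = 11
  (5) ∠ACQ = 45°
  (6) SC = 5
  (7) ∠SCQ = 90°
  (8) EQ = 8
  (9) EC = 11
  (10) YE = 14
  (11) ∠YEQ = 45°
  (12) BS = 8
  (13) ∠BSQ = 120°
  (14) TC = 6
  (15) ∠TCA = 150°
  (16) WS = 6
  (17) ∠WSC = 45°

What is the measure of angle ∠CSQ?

Step 1: By the law of cosines on triangle SCQ: SQ² = 5² + 5² − 2·5·5·cos(90°) = 50, so SQ = 5·√2.
Step 2: By the inverse law of cosines on triangle CSQ: cos(∠CSQ) = (5² + (5·√2)² − 5²) / (2·5·5·√2) = 50/70.71 = 0.7071, so ∠CSQ = 45°.

Therefore, the measure of angle ∠CSQ = 45°.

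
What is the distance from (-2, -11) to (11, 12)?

d = sqrt((13)^2 + (23)^2) = sqrt(698)

sqrt(698)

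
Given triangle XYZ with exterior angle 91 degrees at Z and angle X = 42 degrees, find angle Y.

The exterior angle theorem states that an exterior angle equals the sum of the two non-adjacent interior angles.
So 91 = 42 + angle Y, which gives angle Y = 91 - 42 = 49 degrees.

49 degrees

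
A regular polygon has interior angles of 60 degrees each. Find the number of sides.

Exterior angle = 180 - 60 = 120. n = 360 / 120 = 3.

3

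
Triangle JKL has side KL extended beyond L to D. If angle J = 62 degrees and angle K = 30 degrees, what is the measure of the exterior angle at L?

The interior angle at L is 180 - 62 - 30 = 88 degrees.
The exterior angle and interior angle at L are supplementary:
Exterior angle = 180 - 88 = 92 degrees.

92 degrees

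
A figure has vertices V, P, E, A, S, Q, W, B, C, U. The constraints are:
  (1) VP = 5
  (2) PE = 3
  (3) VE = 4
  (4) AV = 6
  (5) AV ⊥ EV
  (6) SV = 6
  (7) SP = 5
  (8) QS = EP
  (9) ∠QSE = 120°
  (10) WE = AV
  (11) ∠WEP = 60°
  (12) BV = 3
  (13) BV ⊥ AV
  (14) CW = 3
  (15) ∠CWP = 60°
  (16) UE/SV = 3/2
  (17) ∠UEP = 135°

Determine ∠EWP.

From the given relations: WE = AV = 6.
Step 1: By the law of cosines on triangle WEP: WP² = 6² + 3² − 2·6·3·cos(60°) = 27, so WP = 3·√3.
Step 2: By the inverse law of cosines on triangle EWP: cos(∠EWP) = (6² + (3·√3)² − 3²) / (2·6·3·√3) = 54/62.35 = 0.866, so ∠EWP = 30°.

Therefore, the measure of angle ∠EWP = 30°.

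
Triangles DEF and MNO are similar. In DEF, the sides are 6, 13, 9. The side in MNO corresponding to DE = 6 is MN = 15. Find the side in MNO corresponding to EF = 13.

Since the triangles are similar, the ratio of corresponding sides is constant.
Scale factor k = MN / DE = 15 / 6 = 5/2
NO = k * EF = 5/2 * 13 = 65/2

65/2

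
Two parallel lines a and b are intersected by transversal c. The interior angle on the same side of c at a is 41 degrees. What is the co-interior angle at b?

Co-interior (same-side interior) angles are between the parallel lines on the same side of the transversal.
Unlike corresponding or alternate interior angles, they are supplementary rather than equal.
So the angle = 180 - 41 = 139 degrees.

139 degrees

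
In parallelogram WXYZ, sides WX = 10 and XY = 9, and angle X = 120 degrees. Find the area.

Area = a * b * sin(theta)
Area = 10 * 9 * sin(120 degrees)
Area = 90 * sqrt(3)/2
Area = 45*sqrt(3)

45*sqrt(3)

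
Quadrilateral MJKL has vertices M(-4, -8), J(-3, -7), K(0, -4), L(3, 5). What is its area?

Using the Shoelace formula for a quadrilateral (vertices in order):
Area = (1/2)|sum of (x_i * y_(i+1) - x_(i+1) * y_i)|
Terms: (-4*-7 - -3*-8) = 4, (-3*-4 - 0*-7) = 12, (0*5 - 3*-4) = 12, (3*-8 - -4*5) = -4
Sum = 24
Area = (1/2)(24) = 12

12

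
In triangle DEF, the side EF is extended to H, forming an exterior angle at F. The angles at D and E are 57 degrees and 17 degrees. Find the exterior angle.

The interior angle at F is 180 - 57 - 17 = 106 degrees.
The exterior angle and interior angle at F are supplementary:
Exterior angle = 180 - 106 = 74 degrees.

74 degrees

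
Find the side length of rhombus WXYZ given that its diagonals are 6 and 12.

In a rhombus, the diagonals bisect each other perpendicularly, creating four congruent right triangles.
Each triangle has legs 3 (half of 6) and 6 (half of 12).
The hypotenuse of each right triangle is a side of the rhombus:
side = sqrt(3^2 + 6^2) = sqrt(45) = 3*sqrt(5)

3*sqrt(5)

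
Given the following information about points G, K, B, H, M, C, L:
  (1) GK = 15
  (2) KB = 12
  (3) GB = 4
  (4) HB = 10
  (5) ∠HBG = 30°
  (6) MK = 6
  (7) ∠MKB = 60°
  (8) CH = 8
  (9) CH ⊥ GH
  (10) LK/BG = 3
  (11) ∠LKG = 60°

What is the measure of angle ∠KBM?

Step 1: By the law of cosines on triangle BKM: BM² = 12² + 6² − 2·12·6·cos(60°) = 108, so BM = 6·√3.
Step 2: By the inverse law of cosines on triangle KBM: cos(∠KBM) = (12² + (6·√3)² − 6²) / (2·12·6·√3) = 216/249.42 = 0.866, so ∠KBM = 30°.

Therefore, the measure of angle ∠KBM = 30°.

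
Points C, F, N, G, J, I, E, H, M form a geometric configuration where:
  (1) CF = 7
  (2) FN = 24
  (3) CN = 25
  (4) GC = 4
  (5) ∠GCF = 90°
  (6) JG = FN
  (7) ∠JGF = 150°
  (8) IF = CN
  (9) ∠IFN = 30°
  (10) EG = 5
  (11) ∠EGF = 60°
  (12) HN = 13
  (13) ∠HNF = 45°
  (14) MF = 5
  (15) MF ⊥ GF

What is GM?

Step 1: By the law of cosines on triangle FCG: FG² = 7² + 4² − 2·7·4·cos(90°) = 65, so FG = √65.
Step 2: By the law of cosines on triangle GFM: GM² = √65² + 5² − 2·√65·5·cos(90°) = 90, so GM = 3·√10.

Therefore, the length of GM = 3·√10.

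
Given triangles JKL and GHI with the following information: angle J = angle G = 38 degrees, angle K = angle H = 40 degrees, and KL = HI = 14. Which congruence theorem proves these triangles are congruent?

The given information provides:
angle J = angle G = 38 degrees, angle K = angle H = 40 degrees, and KL = HI = 14
This matches the AAS congruence theorem.
Two pairs of corresponding angles and a non-included side are equal (Angle-Angle-Side).

AAS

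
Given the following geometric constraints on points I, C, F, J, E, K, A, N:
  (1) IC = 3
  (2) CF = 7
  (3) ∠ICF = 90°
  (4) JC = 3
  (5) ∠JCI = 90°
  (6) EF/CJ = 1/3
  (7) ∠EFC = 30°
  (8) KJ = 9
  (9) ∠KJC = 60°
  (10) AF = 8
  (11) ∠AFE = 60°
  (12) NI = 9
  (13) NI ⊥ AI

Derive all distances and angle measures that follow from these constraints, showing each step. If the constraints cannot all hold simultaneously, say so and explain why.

The constraints are consistent.

From the given relations:
  EF = 1/3·CJ = 1/3·3 = 1

Step 1: From IC = 3, CF = 7, and ∠ICF = 90°, by the law of cosines:
  IF² = IC² + CF² - 2·IC·CF·cos(90°) = 9 + 49 - 0 = 58
  IF = √58

Step 2: From IC = 3, CJ = 3, and ∠ICJ = 90°, by the law of cosines:
  IJ² = IC² + CJ² - 2·IC·CJ·cos(90°) = 9 + 9 - 0 = 18
  IJ = 3·√2

Step 3: From CF = 7, FE = 1, and ∠CFE = 30°, by the law of cosines:
  CE² = CF² + FE² - 2·CF·FE·cos(30°) = 49 + 1 - 12.12 = 37.88
  CE ≈ 6.15

Step 4: From CJ = 3, JK = 9, and ∠CJK = 60°, by the law of cosines:
  CK² = CJ² + JK² - 2·CJ·JK·cos(60°) = 9 + 81 - 27 = 63
  CK = 3·√7

Step 5: From EF = 1, FA = 8, and ∠EFA = 60°, by the law of cosines:
  EA² = EF² + FA² - 2·EF·FA·cos(60°) = 1 + 64 - 8 = 57
  EA = √57

Step 6: From IC = 3, IF = √58, CF = 7, by the inverse law of cosines:
  cos(∠CIF) = (IC² + IF² - CF²) / (2·IC·IF)
  ∠CIF = 66.8°

Step 7: From IC = 3, IJ = 3·√2, CJ = 3, by the inverse law of cosines:
  cos(∠CIJ) = (IC² + IJ² - CJ²) / (2·IC·IJ)
  ∠CIJ = 45°

Step 8: From CE = 6.15, CF = 7, EF = 1, by the inverse law of cosines:
  cos(∠ECF) = (CE² + CF² - EF²) / (2·CE·CF)
  ∠ECF = 4.66°

Step 9: From CJ = 3, CK = 3·√7, JK = 9, by the inverse law of cosines:
  cos(∠JCK) = (CJ² + CK² - JK²) / (2·CJ·CK)
  ∠JCK = 100.89°

Step 10: From FC = 7, FI = √58, CI = 3, by the inverse law of cosines:
  cos(∠CFI) = (FC² + FI² - CI²) / (2·FC·FI)
  ∠CFI = 23.2°

Step 11: From JC = 3, JI = 3·√2, CI = 3, by the inverse law of cosines:
  cos(∠CJI) = (JC² + JI² - CI²) / (2·JC·JI)
  ∠CJI = 45°

Step 12: From EA = √57, EF = 1, AF = 8, by the inverse law of cosines:
  cos(∠AEF) = (EA² + EF² - AF²) / (2·EA·EF)
  ∠AEF = 113.41°

Step 13: From EC = 6.15, EF = 1, CF = 7, by the inverse law of cosines:
  cos(∠CEF) = (EC² + EF² - CF²) / (2·EC·EF)
  ∠CEF = 145.34°

Step 14: From KC = 3·√7, KJ = 9, CJ = 3, by the inverse law of cosines:
  cos(∠CKJ) = (KC² + KJ² - CJ²) / (2·KC·KJ)
  ∠CKJ = 19.11°

Step 15: From AE = √57, AF = 8, EF = 1, by the inverse law of cosines:
  cos(∠EAF) = (AE² + AF² - EF²) / (2·AE·AF)
  ∠EAF = 6.59°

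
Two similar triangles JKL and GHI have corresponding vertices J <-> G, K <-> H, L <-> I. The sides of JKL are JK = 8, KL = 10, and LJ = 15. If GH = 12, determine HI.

Similar triangles have proportional sides. Setting up the proportion:
GH / JK = HI / KL
12 / 8 = HI / 10
HI = 10 * 12 / 8 = 15.

15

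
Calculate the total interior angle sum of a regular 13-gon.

The sum of interior angles of an n-sided polygon is (n - 2) * 180.
For n = 13: (13 - 2) * 180 = 11 * 180 = 1980 degrees.

1980 degrees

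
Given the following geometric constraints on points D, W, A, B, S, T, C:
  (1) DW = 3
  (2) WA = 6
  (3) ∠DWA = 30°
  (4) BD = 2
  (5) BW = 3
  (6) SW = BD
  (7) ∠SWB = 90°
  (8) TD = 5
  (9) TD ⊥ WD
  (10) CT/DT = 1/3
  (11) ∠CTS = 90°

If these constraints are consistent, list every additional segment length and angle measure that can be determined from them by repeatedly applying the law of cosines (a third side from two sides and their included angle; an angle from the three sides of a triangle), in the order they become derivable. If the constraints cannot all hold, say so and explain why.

The constraints are consistent. Derivable facts, in order:
After 1 step:
- BS = √13
- DA ≈ 3.72
- WT = √34
- ∠BDW = 70.53°
- ∠BWD = 38.94°
- ∠DBW = 70.53°
After 2 steps:
- ∠ADW = 126.21°
- ∠BSW = 56.31°
- ∠DAW = 23.79°
- ∠DTW = 30.96°
- ∠DWT = 59.04°
- ∠SBW = 33.69°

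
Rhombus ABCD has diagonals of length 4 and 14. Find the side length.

In a rhombus, the diagonals bisect each other perpendicularly, creating four congruent right triangles.
Each triangle has legs 2 (half of 4) and 7 (half of 14).
The hypotenuse of each right triangle is a side of the rhombus:
side = sqrt(2^2 + 7^2) = sqrt(53)

sqrt(53)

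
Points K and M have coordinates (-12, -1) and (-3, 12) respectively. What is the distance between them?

d = sqrt((9)^2 + (13)^2) = sqrt(250) = 5*sqrt(10)

5*sqrt(10)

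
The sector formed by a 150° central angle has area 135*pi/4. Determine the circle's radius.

Sector area A = πr² × θ/360, so r² = 360A / (πθ).
r² = 360 × 135*pi/4 / (π × 150)
r² = 81
r = 9

9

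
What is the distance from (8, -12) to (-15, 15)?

d = sqrt((-15 - 8)^2 + (15 - -12)^2)
d = sqrt(-23^2 + 27^2)
d = sqrt(529 + 729)
d = sqrt(1258)

sqrt(1258)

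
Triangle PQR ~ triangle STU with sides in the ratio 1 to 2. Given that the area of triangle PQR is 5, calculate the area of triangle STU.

For similar figures, the area ratio equals the square of the side ratio.
Side ratio (PQR to STU) = 1:2, so area ratio = 1^2:2^2 = 1:4.
If the area of PQR is 5, then the area of STU = 5 * (4/1) = 20.

20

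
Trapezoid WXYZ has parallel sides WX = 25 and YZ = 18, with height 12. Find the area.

Area of a trapezoid = (base1 + base2) * height / 2
Area = (25 + 18) * 12 / 2
Area = 43 * 12 / 2
Area = 516 / 2
Area = 258

258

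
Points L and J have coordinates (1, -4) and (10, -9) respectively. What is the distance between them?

d = sqrt((9)^2 + (-5)^2) = sqrt(106)

sqrt(106)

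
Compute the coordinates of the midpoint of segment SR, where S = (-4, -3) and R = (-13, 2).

The midpoint is the point halfway along the segment.
Move half the horizontal distance: -4 + (-13 - -4)/2 = -4 + -9/2 = -17/2
Move half the vertical distance: -3 + (2 - -3)/2 = -3 + 5/2 = -1/2
Midpoint = (-17/2, -1/2)

(-17/2, -1/2)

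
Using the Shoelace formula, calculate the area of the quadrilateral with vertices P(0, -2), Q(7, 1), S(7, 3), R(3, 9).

Using the Shoelace formula for a quadrilateral (vertices in order):
Area = (1/2)|sum of (x_i * y_(i+1) - x_(i+1) * y_i)|
Terms: (0*1 - 7*-2) = 14, (7*3 - 7*1) = 14, (7*9 - 3*3) = 54, (3*-2 - 0*9) = -6
Sum = 76
Area = (1/2)(76) = 38

38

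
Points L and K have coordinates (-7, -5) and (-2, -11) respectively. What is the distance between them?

d = sqrt((-2 - -7)^2 + (-11 - -5)^2)
d = sqrt(5^2 + -6^2)
d = sqrt(25 + 36)
d = sqrt(61)

sqrt(61)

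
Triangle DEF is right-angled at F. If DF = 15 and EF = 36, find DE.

By the Pythagorean theorem: DE^2 = DF^2 + EF^2
DE^2 = 15^2 + 36^2 = 225 + 1296 = 1521
DE = sqrt(1521) = 39

39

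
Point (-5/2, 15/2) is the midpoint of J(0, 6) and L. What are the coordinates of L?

Using the midpoint formula: M = ((x1 + x2)/2, (y1 + y2)/2)
We know M = (-5/2, 15/2) and J = (0, 6)
For x: -5/2 = (0 + x2)/2, so x2 = 2*-5/2 - 0 = -5
For y: 15/2 = (6 + y2)/2, so y2 = 2*15/2 - 6 = 9
L = (-5, 9)

(-5, 9)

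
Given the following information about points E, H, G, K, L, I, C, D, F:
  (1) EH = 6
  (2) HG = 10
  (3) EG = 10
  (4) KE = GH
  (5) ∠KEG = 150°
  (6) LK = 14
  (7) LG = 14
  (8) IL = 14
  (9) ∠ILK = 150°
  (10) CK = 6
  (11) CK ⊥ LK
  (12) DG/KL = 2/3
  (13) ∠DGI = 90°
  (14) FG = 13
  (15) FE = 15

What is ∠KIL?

Step 1: By the law of cosines on triangle ILK: IK² = 14² + 14² − 2·14·14·cos(150°) = 731.48, so IK ≈ 27.05.
Step 2: By the inverse law of cosines on triangle KIL: cos(∠KIL) = (27.05² + 14² − 14²) / (2·27.05·14) = 731.48/757.29 = 0.9659, so ∠KIL = 15°.

Therefore, the measure of angle ∠KIL = 15°.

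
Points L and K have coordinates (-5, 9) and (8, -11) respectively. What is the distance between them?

d = sqrt((13)^2 + (-20)^2) = sqrt(569)

sqrt(569)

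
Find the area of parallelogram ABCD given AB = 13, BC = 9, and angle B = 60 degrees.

Area = 13 * 9 * sin(60°) = 117 * sqrt(3)/2 = 117*sqrt(3)/2

117*sqrt(3)/2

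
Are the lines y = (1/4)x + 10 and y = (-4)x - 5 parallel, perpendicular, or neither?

Slope of line 1: m1 = 1/4
Slope of line 2: m2 = -4
m1 * m2 = (1/4) * (-4) = -1 = -1, so the lines are perpendicular.

Perpendicular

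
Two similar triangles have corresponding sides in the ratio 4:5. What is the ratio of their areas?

Area ratio = (side ratio)^2 = (4/5)^2 = 16:25.

16:25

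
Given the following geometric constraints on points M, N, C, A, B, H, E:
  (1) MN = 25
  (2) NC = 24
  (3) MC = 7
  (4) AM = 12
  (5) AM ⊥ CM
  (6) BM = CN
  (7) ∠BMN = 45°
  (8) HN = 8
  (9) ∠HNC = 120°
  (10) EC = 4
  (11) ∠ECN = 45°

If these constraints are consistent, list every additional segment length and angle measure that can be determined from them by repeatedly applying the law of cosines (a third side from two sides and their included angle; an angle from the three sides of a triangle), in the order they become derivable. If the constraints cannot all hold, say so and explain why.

The constraints are consistent. Derivable facts, in order:
After 1 step:
- CA = √193
- CH = 8·√13
- NB ≈ 18.77
- NE ≈ 21.36
- ∠CMN = 73.74°
- ∠CNM = 16.26°
- ∠MCN = 90°
After 2 steps:
- ∠ACM = 59.74°
- ∠BNM = 64.68°
- ∠CAM = 30.26°
- ∠CEN = 127.39°
- ∠CHN = 46.1°
- ∠CNE = 7.61°
- ∠HCN = 13.9°
- ∠MBN = 70.32°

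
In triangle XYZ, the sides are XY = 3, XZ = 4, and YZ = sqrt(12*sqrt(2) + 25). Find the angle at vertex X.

By the inverse law of cosines: cos(X) = (XY² + XZ² - YZ²) / (2 × XY × XZ)
cos(X) = (3² + 4² - (sqrt(12*sqrt(2) + 25))²) / (2 × 3 × 4)
cos(X) = (9 + 16 - (12*sqrt(2) + 25)) / 24
cos(X) = -sqrt(2)/2
X = arccos(-sqrt(2)/2) = 135°

135°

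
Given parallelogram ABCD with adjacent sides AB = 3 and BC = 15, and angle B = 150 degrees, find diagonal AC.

Using the law of cosines:
d^2 = 3^2 + 15^2 - 2(3)(15)cos(150 degrees)
d^2 = 9 + 225 - 90*-sqrt(3)/2
d^2 = 45*sqrt(3) + 234
d = 3*sqrt(5*sqrt(3) + 26)

3*sqrt(5*sqrt(3) + 26)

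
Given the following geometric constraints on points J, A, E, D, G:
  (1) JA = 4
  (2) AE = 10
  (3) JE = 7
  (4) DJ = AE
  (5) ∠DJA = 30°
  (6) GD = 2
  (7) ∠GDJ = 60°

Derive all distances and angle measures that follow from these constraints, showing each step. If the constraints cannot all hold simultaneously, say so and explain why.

The constraints are consistent.

From the given relations:
  DJ = AE = 10

Step 1: From JD = 10, DG = 2, and ∠JDG = 60°, by the law of cosines:
  JG² = JD² + DG² - 2·JD·DG·cos(60°) = 100 + 4 - 20 = 84
  JG = 2·√21

Step 2: From AJ = 4, JD = 10, and ∠AJD = 30°, by the law of cosines:
  AD² = AJ² + JD² - 2·AJ·JD·cos(30°) = 16 + 100 - 69.28 = 46.72
  AD ≈ 6.84

Step 3: From JA = 4, JE = 7, AE = 10, by the inverse law of cosines:
  cos(∠AJE) = (JA² + JE² - AE²) / (2·JA·JE)
  ∠AJE = 128.68°

Step 4: From AE = 10, AJ = 4, EJ = 7, by the inverse law of cosines:
  cos(∠EAJ) = (AE² + AJ² - EJ²) / (2·AE·AJ)
  ∠EAJ = 33.12°

Step 5: From EA = 10, EJ = 7, AJ = 4, by the inverse law of cosines:
  cos(∠AEJ) = (EA² + EJ² - AJ²) / (2·EA·EJ)
  ∠AEJ = 18.19°

Step 6: From JD = 10, JG = 2·√21, DG = 2, by the inverse law of cosines:
  cos(∠DJG) = (JD² + JG² - DG²) / (2·JD·JG)
  ∠DJG = 10.89°

Step 7: From AD = 6.84, AJ = 4, DJ = 10, by the inverse law of cosines:
  cos(∠DAJ) = (AD² + AJ² - DJ²) / (2·AD·AJ)
  ∠DAJ = 132.99°

Step 8: From DA = 6.84, DJ = 10, AJ = 4, by the inverse law of cosines:
  cos(∠ADJ) = (DA² + DJ² - AJ²) / (2·DA·DJ)
  ∠ADJ = 17.01°

Step 9: From GD = 2, GJ = 2·√21, DJ = 10, by the inverse law of cosines:
  cos(∠DGJ) = (GD² + GJ² - DJ²) / (2·GD·GJ)
  ∠DGJ = 109.11°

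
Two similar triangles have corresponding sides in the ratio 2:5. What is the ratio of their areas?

Area scales with the square of linear dimensions. If every length is multiplied by 2/5, then the area is multiplied by (2/5)^2 = 4/25.
The area ratio is 4:25.

4:25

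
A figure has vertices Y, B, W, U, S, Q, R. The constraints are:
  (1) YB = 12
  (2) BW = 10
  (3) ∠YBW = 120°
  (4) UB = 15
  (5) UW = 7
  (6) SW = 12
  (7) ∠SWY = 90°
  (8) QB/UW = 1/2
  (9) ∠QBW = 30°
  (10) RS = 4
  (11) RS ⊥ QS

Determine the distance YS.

Step 1: By the law of cosines on triangle YBW: YW² = 12² + 10² − 2·12·10·cos(120°) = 364, so YW = 2·√91.
Step 2: By the law of cosines on triangle YWS: YS² = (2·√91)² + 12² − 2·2·√91·12·cos(90°) = 508, so YS = 2·√127.

Therefore, the length of YS = 2·√127.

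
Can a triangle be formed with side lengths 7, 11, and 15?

For three segments to close into a triangle, no single side can be as long as the other two combined.
The longest side is 15, and 7 + 11 = 18 > 15.
A triangle can be formed.

Yes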